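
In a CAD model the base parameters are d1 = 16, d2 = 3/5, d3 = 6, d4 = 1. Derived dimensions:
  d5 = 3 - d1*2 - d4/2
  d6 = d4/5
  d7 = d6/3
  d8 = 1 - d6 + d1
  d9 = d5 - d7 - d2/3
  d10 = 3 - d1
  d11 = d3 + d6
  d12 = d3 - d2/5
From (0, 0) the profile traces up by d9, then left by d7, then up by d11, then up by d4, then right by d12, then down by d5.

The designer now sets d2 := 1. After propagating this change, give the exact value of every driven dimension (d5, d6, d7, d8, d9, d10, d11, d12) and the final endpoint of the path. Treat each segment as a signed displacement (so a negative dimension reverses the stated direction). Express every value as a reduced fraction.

d5 = -59/2
d6 = 1/5
d7 = 1/15
d8 = 84/5
d9 = -299/10
d10 = -13
d11 = 31/5
d12 = 29/5
endpoint = (86/15, 34/5)

Apply edit: d2 := 1
  d5 = 3 - d1*2 - d4/2 = -59/2
  d6 = d4/5 = 1/5
  d7 = d6/3 = 1/15
  d8 = 1 - d6 + d1 = 84/5
  d9 = d5 - d7 - d2/3 = -299/10
  d10 = 3 - d1 = -13
  d11 = d3 + d6 = 31/5
  d12 = d3 - d2/5 = 29/5
Walk from origin (0, 0):
  seg 1: up by d9 = -299/10 → (0, -299/10)
  seg 2: left by d7 = 1/15 → (-1/15, -299/10)
  seg 3: up by d11 = 31/5 → (-1/15, -237/10)
  seg 4: up by d4 = 1 → (-1/15, -227/10)
  seg 5: right by d12 = 29/5 → (86/15, -227/10)
  seg 6: down by d5 = -59/2 → (86/15, 34/5)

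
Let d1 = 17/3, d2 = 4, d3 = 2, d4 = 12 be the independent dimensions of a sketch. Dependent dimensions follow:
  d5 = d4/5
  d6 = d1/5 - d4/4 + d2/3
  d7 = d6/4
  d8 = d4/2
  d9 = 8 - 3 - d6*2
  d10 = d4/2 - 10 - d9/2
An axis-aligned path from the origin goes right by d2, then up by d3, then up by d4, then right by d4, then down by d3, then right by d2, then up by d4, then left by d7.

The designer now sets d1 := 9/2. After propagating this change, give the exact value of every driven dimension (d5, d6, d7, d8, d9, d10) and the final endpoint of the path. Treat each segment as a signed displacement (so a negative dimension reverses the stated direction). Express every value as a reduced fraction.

Apply edit: d1 := 9/2
  d5 = d4/5 = 12/5
  d6 = d1/5 - d4/4 + d2/3 = -23/30
  d7 = d6/4 = -23/120
  d8 = d4/2 = 6
  d9 = 8 - 3 - d6*2 = 98/15
  d10 = d4/2 - 10 - d9/2 = -109/15
Walk from origin (0, 0):
  seg 1: right by d2 = 4 → (4, 0)
  seg 2: up by d3 = 2 → (4, 2)
  seg 3: up by d4 = 12 → (4, 14)
  seg 4: right by d4 = 12 → (16, 14)
  seg 5: down by d3 = 2 → (16, 12)
  seg 6: right by d2 = 4 → (20, 12)
  seg 7: up by d4 = 12 → (20, 24)
  seg 8: left by d7 = -23/120 → (2423/120, 24)

d5 = 12/5
d6 = -23/30
d7 = -23/120
d8 = 6
d9 = 98/15
d10 = -109/15
endpoint = (2423/120, 24)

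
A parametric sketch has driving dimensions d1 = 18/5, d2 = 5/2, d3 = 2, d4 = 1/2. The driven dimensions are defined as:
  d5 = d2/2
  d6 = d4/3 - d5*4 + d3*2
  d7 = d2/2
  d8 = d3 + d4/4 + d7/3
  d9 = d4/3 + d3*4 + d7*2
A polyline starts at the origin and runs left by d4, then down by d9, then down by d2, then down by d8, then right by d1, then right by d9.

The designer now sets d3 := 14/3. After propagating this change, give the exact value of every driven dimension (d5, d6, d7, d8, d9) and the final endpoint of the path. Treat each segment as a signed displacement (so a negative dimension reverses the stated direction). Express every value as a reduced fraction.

d5 = 5/4
d6 = 9/2
d7 = 5/4
d8 = 125/24
d9 = 64/3
endpoint = (733/30, -697/24)

Apply edit: d3 := 14/3
  d5 = d2/2 = 5/4
  d6 = d4/3 - d5*4 + d3*2 = 9/2
  d7 = d2/2 = 5/4
  d8 = d3 + d4/4 + d7/3 = 125/24
  d9 = d4/3 + d3*4 + d7*2 = 64/3
Walk from origin (0, 0):
  seg 1: left by d4 = 1/2 → (-1/2, 0)
  seg 2: down by d9 = 64/3 → (-1/2, -64/3)
  seg 3: down by d2 = 5/2 → (-1/2, -143/6)
  seg 4: down by d8 = 125/24 → (-1/2, -697/24)
  seg 5: right by d1 = 18/5 → (31/10, -697/24)
  seg 6: right by d9 = 64/3 → (733/30, -697/24)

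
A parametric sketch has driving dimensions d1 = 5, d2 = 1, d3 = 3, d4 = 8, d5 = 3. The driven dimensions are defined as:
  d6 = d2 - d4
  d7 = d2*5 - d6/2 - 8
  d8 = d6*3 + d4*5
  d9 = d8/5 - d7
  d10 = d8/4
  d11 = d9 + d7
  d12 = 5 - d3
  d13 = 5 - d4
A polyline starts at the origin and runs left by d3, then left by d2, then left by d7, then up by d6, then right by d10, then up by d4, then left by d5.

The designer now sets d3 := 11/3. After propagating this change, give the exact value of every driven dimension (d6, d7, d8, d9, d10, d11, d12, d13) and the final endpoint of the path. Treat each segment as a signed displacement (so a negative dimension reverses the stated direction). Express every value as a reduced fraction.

Apply edit: d3 := 11/3
  d6 = d2 - d4 = -7
  d7 = d2*5 - d6/2 - 8 = 1/2
  d8 = d6*3 + d4*5 = 19
  d9 = d8/5 - d7 = 33/10
  d10 = d8/4 = 19/4
  d11 = d9 + d7 = 19/5
  d12 = 5 - d3 = 4/3
  d13 = 5 - d4 = -3
Walk from origin (0, 0):
  seg 1: left by d3 = 11/3 → (-11/3, 0)
  seg 2: left by d2 = 1 → (-14/3, 0)
  seg 3: left by d7 = 1/2 → (-31/6, 0)
  seg 4: up by d6 = -7 → (-31/6, -7)
  seg 5: right by d10 = 19/4 → (-5/12, -7)
  seg 6: up by d4 = 8 → (-5/12, 1)
  seg 7: left by d5 = 3 → (-41/12, 1)

d6 = -7
d7 = 1/2
d8 = 19
d9 = 33/10
d10 = 19/4
d11 = 19/5
d12 = 4/3
d13 = -3
endpoint = (-41/12, 1)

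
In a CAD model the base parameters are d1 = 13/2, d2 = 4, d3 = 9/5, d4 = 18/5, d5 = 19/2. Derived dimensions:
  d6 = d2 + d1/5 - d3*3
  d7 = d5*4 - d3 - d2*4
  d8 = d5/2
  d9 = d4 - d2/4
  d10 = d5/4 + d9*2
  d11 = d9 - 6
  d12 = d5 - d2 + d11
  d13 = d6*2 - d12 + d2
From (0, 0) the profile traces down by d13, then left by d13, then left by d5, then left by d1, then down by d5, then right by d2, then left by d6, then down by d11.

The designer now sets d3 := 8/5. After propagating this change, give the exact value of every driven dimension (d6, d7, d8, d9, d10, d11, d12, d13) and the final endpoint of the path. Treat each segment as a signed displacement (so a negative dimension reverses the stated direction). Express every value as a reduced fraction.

d6 = 1/2
d7 = 102/5
d8 = 19/4
d9 = 13/5
d10 = 303/40
d11 = -17/5
d12 = 21/10
d13 = 29/10
endpoint = (-77/5, -9)

Apply edit: d3 := 8/5
  d6 = d2 + d1/5 - d3*3 = 1/2
  d7 = d5*4 - d3 - d2*4 = 102/5
  d8 = d5/2 = 19/4
  d9 = d4 - d2/4 = 13/5
  d10 = d5/4 + d9*2 = 303/40
  d11 = d9 - 6 = -17/5
  d12 = d5 - d2 + d11 = 21/10
  d13 = d6*2 - d12 + d2 = 29/10
Walk from origin (0, 0):
  seg 1: down by d13 = 29/10 → (0, -29/10)
  seg 2: left by d13 = 29/10 → (-29/10, -29/10)
  seg 3: left by d5 = 19/2 → (-62/5, -29/10)
  seg 4: left by d1 = 13/2 → (-189/10, -29/10)
  seg 5: down by d5 = 19/2 → (-189/10, -62/5)
  seg 6: right by d2 = 4 → (-149/10, -62/5)
  seg 7: left by d6 = 1/2 → (-77/5, -62/5)
  seg 8: down by d11 = -17/5 → (-77/5, -9)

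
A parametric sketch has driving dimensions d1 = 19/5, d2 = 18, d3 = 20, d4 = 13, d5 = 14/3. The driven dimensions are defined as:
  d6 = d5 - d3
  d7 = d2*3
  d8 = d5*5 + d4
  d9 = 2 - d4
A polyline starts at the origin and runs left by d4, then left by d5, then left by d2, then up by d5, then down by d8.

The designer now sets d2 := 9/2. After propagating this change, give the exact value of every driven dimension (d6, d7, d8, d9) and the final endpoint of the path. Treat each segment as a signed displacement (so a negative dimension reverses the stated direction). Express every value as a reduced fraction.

Apply edit: d2 := 9/2
  d6 = d5 - d3 = -46/3
  d7 = d2*3 = 27/2
  d8 = d5*5 + d4 = 109/3
  d9 = 2 - d4 = -11
Walk from origin (0, 0):
  seg 1: left by d4 = 13 → (-13, 0)
  seg 2: left by d5 = 14/3 → (-53/3, 0)
  seg 3: left by d2 = 9/2 → (-133/6, 0)
  seg 4: up by d5 = 14/3 → (-133/6, 14/3)
  seg 5: down by d8 = 109/3 → (-133/6, -95/3)

d6 = -46/3
d7 = 27/2
d8 = 109/3
d9 = -11
endpoint = (-133/6, -95/3)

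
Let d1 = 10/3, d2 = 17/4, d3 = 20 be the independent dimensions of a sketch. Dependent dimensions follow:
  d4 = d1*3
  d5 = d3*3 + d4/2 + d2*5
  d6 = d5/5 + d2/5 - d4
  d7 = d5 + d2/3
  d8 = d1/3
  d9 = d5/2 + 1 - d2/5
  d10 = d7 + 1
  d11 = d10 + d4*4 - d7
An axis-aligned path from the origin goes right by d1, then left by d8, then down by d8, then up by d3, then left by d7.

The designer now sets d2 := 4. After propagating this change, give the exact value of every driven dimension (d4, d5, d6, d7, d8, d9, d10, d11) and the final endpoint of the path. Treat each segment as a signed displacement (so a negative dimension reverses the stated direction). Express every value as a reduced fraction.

Apply edit: d2 := 4
  d4 = d1*3 = 10
  d5 = d3*3 + d4/2 + d2*5 = 85
  d6 = d5/5 + d2/5 - d4 = 39/5
  d7 = d5 + d2/3 = 259/3
  d8 = d1/3 = 10/9
  d9 = d5/2 + 1 - d2/5 = 427/10
  d10 = d7 + 1 = 262/3
  d11 = d10 + d4*4 - d7 = 41
Walk from origin (0, 0):
  seg 1: right by d1 = 10/3 → (10/3, 0)
  seg 2: left by d8 = 10/9 → (20/9, 0)
  seg 3: down by d8 = 10/9 → (20/9, -10/9)
  seg 4: up by d3 = 20 → (20/9, 170/9)
  seg 5: left by d7 = 259/3 → (-757/9, 170/9)

d4 = 10
d5 = 85
d6 = 39/5
d7 = 259/3
d8 = 10/9
d9 = 427/10
d10 = 262/3
d11 = 41
endpoint = (-757/9, 170/9)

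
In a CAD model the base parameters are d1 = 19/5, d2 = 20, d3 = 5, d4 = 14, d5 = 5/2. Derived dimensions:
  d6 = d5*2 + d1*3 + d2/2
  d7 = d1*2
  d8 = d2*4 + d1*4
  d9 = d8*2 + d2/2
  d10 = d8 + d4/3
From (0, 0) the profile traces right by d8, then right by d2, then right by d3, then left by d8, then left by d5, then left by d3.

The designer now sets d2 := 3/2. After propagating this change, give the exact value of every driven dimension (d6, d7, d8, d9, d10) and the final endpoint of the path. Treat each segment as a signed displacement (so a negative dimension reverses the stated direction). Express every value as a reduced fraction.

d6 = 343/20
d7 = 38/5
d8 = 106/5
d9 = 863/20
d10 = 388/15
endpoint = (-1, 0)

Apply edit: d2 := 3/2
  d6 = d5*2 + d1*3 + d2/2 = 343/20
  d7 = d1*2 = 38/5
  d8 = d2*4 + d1*4 = 106/5
  d9 = d8*2 + d2/2 = 863/20
  d10 = d8 + d4/3 = 388/15
Walk from origin (0, 0):
  seg 1: right by d8 = 106/5 → (106/5, 0)
  seg 2: right by d2 = 3/2 → (227/10, 0)
  seg 3: right by d3 = 5 → (277/10, 0)
  seg 4: left by d8 = 106/5 → (13/2, 0)
  seg 5: left by d5 = 5/2 → (4, 0)
  seg 6: left by d3 = 5 → (-1, 0)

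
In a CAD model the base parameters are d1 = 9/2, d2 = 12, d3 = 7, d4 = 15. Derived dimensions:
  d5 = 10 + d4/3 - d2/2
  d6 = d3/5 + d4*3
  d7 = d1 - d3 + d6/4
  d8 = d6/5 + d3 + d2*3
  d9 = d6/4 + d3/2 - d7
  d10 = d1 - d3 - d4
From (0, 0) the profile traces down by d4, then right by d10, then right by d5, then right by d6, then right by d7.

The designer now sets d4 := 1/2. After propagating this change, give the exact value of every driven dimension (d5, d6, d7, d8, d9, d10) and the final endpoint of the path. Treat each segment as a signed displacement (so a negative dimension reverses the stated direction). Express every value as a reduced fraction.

d5 = 25/6
d6 = 29/10
d7 = -71/40
d8 = 2179/50
d9 = 6
d10 = -3
endpoint = (55/24, -1/2)

Apply edit: d4 := 1/2
  d5 = 10 + d4/3 - d2/2 = 25/6
  d6 = d3/5 + d4*3 = 29/10
  d7 = d1 - d3 + d6/4 = -71/40
  d8 = d6/5 + d3 + d2*3 = 2179/50
  d9 = d6/4 + d3/2 - d7 = 6
  d10 = d1 - d3 - d4 = -3
Walk from origin (0, 0):
  seg 1: down by d4 = 1/2 → (0, -1/2)
  seg 2: right by d10 = -3 → (-3, -1/2)
  seg 3: right by d5 = 25/6 → (7/6, -1/2)
  seg 4: right by d6 = 29/10 → (61/15, -1/2)
  seg 5: right by d7 = -71/40 → (55/24, -1/2)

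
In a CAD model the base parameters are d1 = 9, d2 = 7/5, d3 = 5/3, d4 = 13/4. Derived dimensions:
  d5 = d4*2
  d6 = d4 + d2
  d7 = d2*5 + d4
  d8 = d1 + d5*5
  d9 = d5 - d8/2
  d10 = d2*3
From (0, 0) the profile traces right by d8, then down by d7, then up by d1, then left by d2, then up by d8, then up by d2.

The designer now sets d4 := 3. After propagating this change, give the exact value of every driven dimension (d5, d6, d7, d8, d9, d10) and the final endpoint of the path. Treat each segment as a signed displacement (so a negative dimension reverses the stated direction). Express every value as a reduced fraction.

Apply edit: d4 := 3
  d5 = d4*2 = 6
  d6 = d4 + d2 = 22/5
  d7 = d2*5 + d4 = 10
  d8 = d1 + d5*5 = 39
  d9 = d5 - d8/2 = -27/2
  d10 = d2*3 = 21/5
Walk from origin (0, 0):
  seg 1: right by d8 = 39 → (39, 0)
  seg 2: down by d7 = 10 → (39, -10)
  seg 3: up by d1 = 9 → (39, -1)
  seg 4: left by d2 = 7/5 → (188/5, -1)
  seg 5: up by d8 = 39 → (188/5, 38)
  seg 6: up by d2 = 7/5 → (188/5, 197/5)

d5 = 6
d6 = 22/5
d7 = 10
d8 = 39
d9 = -27/2
d10 = 21/5
endpoint = (188/5, 197/5)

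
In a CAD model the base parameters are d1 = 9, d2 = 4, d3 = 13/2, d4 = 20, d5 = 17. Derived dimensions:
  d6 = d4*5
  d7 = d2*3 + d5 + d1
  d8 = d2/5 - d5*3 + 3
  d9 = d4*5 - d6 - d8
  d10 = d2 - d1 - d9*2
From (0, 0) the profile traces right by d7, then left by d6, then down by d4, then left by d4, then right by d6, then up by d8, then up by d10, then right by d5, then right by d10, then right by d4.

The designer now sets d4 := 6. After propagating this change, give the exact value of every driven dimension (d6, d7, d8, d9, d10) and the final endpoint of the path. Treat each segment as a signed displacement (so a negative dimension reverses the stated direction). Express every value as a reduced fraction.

Apply edit: d4 := 6
  d6 = d4*5 = 30
  d7 = d2*3 + d5 + d1 = 38
  d8 = d2/5 - d5*3 + 3 = -236/5
  d9 = d4*5 - d6 - d8 = 236/5
  d10 = d2 - d1 - d9*2 = -497/5
Walk from origin (0, 0):
  seg 1: right by d7 = 38 → (38, 0)
  seg 2: left by d6 = 30 → (8, 0)
  seg 3: down by d4 = 6 → (8, -6)
  seg 4: left by d4 = 6 → (2, -6)
  seg 5: right by d6 = 30 → (32, -6)
  seg 6: up by d8 = -236/5 → (32, -266/5)
  seg 7: up by d10 = -497/5 → (32, -763/5)
  seg 8: right by d5 = 17 → (49, -763/5)
  seg 9: right by d10 = -497/5 → (-252/5, -763/5)
  seg 10: right by d4 = 6 → (-222/5, -763/5)

d6 = 30
d7 = 38
d8 = -236/5
d9 = 236/5
d10 = -497/5
endpoint = (-222/5, -763/5)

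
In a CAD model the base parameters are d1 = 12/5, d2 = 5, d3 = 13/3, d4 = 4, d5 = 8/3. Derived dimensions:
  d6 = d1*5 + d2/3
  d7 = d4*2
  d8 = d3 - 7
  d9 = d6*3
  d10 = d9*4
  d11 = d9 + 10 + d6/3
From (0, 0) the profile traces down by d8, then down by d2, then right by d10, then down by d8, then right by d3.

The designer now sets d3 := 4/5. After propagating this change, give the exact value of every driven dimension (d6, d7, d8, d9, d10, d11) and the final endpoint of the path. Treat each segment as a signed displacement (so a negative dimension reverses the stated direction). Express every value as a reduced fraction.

Apply edit: d3 := 4/5
  d6 = d1*5 + d2/3 = 41/3
  d7 = d4*2 = 8
  d8 = d3 - 7 = -31/5
  d9 = d6*3 = 41
  d10 = d9*4 = 164
  d11 = d9 + 10 + d6/3 = 500/9
Walk from origin (0, 0):
  seg 1: down by d8 = -31/5 → (0, 31/5)
  seg 2: down by d2 = 5 → (0, 6/5)
  seg 3: right by d10 = 164 → (164, 6/5)
  seg 4: down by d8 = -31/5 → (164, 37/5)
  seg 5: right by d3 = 4/5 → (824/5, 37/5)

d6 = 41/3
d7 = 8
d8 = -31/5
d9 = 41
d10 = 164
d11 = 500/9
endpoint = (824/5, 37/5)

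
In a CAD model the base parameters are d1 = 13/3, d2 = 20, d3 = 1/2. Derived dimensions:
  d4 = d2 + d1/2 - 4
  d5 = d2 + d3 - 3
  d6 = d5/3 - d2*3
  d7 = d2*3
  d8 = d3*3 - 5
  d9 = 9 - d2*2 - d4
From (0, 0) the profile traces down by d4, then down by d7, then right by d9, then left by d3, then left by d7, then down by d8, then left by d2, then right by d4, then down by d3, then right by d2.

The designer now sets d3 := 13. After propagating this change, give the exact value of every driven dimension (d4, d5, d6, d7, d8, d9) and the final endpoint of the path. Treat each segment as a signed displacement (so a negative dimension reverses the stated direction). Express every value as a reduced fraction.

Apply edit: d3 := 13
  d4 = d2 + d1/2 - 4 = 109/6
  d5 = d2 + d3 - 3 = 30
  d6 = d5/3 - d2*3 = -50
  d7 = d2*3 = 60
  d8 = d3*3 - 5 = 34
  d9 = 9 - d2*2 - d4 = -295/6
Walk from origin (0, 0):
  seg 1: down by d4 = 109/6 → (0, -109/6)
  seg 2: down by d7 = 60 → (0, -469/6)
  seg 3: right by d9 = -295/6 → (-295/6, -469/6)
  seg 4: left by d3 = 13 → (-373/6, -469/6)
  seg 5: left by d7 = 60 → (-733/6, -469/6)
  seg 6: down by d8 = 34 → (-733/6, -673/6)
  seg 7: left by d2 = 20 → (-853/6, -673/6)
  seg 8: right by d4 = 109/6 → (-124, -673/6)
  seg 9: down by d3 = 13 → (-124, -751/6)
  seg 10: right by d2 = 20 → (-104, -751/6)

d4 = 109/6
d5 = 30
d6 = -50
d7 = 60
d8 = 34
d9 = -295/6
endpoint = (-104, -751/6)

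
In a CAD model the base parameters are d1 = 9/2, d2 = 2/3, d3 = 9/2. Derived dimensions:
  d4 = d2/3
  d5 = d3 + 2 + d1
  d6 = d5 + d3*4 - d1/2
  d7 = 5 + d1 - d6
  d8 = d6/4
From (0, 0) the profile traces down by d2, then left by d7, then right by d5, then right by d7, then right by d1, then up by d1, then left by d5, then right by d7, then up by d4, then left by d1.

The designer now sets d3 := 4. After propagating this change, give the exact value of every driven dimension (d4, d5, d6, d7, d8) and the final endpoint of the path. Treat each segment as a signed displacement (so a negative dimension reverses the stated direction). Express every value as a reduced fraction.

d4 = 2/9
d5 = 21/2
d6 = 97/4
d7 = -59/4
d8 = 97/16
endpoint = (-59/4, 73/18)

Apply edit: d3 := 4
  d4 = d2/3 = 2/9
  d5 = d3 + 2 + d1 = 21/2
  d6 = d5 + d3*4 - d1/2 = 97/4
  d7 = 5 + d1 - d6 = -59/4
  d8 = d6/4 = 97/16
Walk from origin (0, 0):
  seg 1: down by d2 = 2/3 → (0, -2/3)
  seg 2: left by d7 = -59/4 → (59/4, -2/3)
  seg 3: right by d5 = 21/2 → (101/4, -2/3)
  seg 4: right by d7 = -59/4 → (21/2, -2/3)
  seg 5: right by d1 = 9/2 → (15, -2/3)
  seg 6: up by d1 = 9/2 → (15, 23/6)
  seg 7: left by d5 = 21/2 → (9/2, 23/6)
  seg 8: right by d7 = -59/4 → (-41/4, 23/6)
  seg 9: up by d4 = 2/9 → (-41/4, 73/18)
  seg 10: left by d1 = 9/2 → (-59/4, 73/18)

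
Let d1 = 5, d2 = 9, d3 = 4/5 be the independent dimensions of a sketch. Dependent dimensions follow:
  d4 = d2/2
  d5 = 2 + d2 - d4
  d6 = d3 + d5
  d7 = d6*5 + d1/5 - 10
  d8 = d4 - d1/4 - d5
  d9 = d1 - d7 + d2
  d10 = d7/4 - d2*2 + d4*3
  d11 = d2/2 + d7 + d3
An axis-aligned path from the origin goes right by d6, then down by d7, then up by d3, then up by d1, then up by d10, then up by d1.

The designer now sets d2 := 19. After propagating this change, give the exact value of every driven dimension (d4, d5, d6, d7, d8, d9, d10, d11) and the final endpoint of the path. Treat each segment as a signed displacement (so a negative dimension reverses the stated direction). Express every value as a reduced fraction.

Apply edit: d2 := 19
  d4 = d2/2 = 19/2
  d5 = 2 + d2 - d4 = 23/2
  d6 = d3 + d5 = 123/10
  d7 = d6*5 + d1/5 - 10 = 105/2
  d8 = d4 - d1/4 - d5 = -13/4
  d9 = d1 - d7 + d2 = -57/2
  d10 = d7/4 - d2*2 + d4*3 = 29/8
  d11 = d2/2 + d7 + d3 = 314/5
Walk from origin (0, 0):
  seg 1: right by d6 = 123/10 → (123/10, 0)
  seg 2: down by d7 = 105/2 → (123/10, -105/2)
  seg 3: up by d3 = 4/5 → (123/10, -517/10)
  seg 4: up by d1 = 5 → (123/10, -467/10)
  seg 5: up by d10 = 29/8 → (123/10, -1723/40)
  seg 6: up by d1 = 5 → (123/10, -1523/40)

d4 = 19/2
d5 = 23/2
d6 = 123/10
d7 = 105/2
d8 = -13/4
d9 = -57/2
d10 = 29/8
d11 = 314/5
endpoint = (123/10, -1523/40)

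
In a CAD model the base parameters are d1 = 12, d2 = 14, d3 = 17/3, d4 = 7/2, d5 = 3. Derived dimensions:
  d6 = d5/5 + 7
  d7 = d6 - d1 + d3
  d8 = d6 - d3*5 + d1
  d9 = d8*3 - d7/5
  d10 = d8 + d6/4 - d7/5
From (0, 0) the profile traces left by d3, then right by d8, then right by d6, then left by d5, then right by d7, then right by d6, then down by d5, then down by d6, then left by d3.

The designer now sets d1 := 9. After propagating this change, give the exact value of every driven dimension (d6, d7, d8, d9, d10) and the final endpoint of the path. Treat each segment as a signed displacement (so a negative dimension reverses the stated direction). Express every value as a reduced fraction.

d6 = 38/5
d7 = 64/15
d8 = -176/15
d9 = -2704/75
d10 = -1603/150
endpoint = (-33/5, -53/5)

Apply edit: d1 := 9
  d6 = d5/5 + 7 = 38/5
  d7 = d6 - d1 + d3 = 64/15
  d8 = d6 - d3*5 + d1 = -176/15
  d9 = d8*3 - d7/5 = -2704/75
  d10 = d8 + d6/4 - d7/5 = -1603/150
Walk from origin (0, 0):
  seg 1: left by d3 = 17/3 → (-17/3, 0)
  seg 2: right by d8 = -176/15 → (-87/5, 0)
  seg 3: right by d6 = 38/5 → (-49/5, 0)
  seg 4: left by d5 = 3 → (-64/5, 0)
  seg 5: right by d7 = 64/15 → (-128/15, 0)
  seg 6: right by d6 = 38/5 → (-14/15, 0)
  seg 7: down by d5 = 3 → (-14/15, -3)
  seg 8: down by d6 = 38/5 → (-14/15, -53/5)
  seg 9: left by d3 = 17/3 → (-33/5, -53/5)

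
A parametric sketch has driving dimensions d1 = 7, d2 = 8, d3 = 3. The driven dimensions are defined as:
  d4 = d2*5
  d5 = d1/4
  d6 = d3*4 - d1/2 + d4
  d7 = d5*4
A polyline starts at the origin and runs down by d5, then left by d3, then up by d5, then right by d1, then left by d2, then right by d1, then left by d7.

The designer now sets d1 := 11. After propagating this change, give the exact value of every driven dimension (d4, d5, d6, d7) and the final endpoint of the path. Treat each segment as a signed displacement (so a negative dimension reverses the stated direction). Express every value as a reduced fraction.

Apply edit: d1 := 11
  d4 = d2*5 = 40
  d5 = d1/4 = 11/4
  d6 = d3*4 - d1/2 + d4 = 93/2
  d7 = d5*4 = 11
Walk from origin (0, 0):
  seg 1: down by d5 = 11/4 → (0, -11/4)
  seg 2: left by d3 = 3 → (-3, -11/4)
  seg 3: up by d5 = 11/4 → (-3, 0)
  seg 4: right by d1 = 11 → (8, 0)
  seg 5: left by d2 = 8 → (0, 0)
  seg 6: right by d1 = 11 → (11, 0)
  seg 7: left by d7 = 11 → (0, 0)

d4 = 40
d5 = 11/4
d6 = 93/2
d7 = 11
endpoint = (0, 0)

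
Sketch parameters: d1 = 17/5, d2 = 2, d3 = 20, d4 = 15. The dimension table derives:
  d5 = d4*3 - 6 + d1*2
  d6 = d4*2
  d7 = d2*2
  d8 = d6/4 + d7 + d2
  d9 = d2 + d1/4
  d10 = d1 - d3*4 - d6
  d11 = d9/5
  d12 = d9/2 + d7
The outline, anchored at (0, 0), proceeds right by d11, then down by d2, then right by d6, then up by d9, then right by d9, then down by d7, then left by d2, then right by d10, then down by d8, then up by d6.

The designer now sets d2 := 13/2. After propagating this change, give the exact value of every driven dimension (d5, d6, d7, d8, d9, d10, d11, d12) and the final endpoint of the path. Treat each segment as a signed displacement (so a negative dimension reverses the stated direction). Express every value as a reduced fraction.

d5 = 229/5
d6 = 30
d7 = 13
d8 = 27
d9 = 147/20
d10 = -533/5
d11 = 147/100
d12 = 667/40
endpoint = (-1857/25, -183/20)

Apply edit: d2 := 13/2
  d5 = d4*3 - 6 + d1*2 = 229/5
  d6 = d4*2 = 30
  d7 = d2*2 = 13
  d8 = d6/4 + d7 + d2 = 27
  d9 = d2 + d1/4 = 147/20
  d10 = d1 - d3*4 - d6 = -533/5
  d11 = d9/5 = 147/100
  d12 = d9/2 + d7 = 667/40
Walk from origin (0, 0):
  seg 1: right by d11 = 147/100 → (147/100, 0)
  seg 2: down by d2 = 13/2 → (147/100, -13/2)
  seg 3: right by d6 = 30 → (3147/100, -13/2)
  seg 4: up by d9 = 147/20 → (3147/100, 17/20)
  seg 5: right by d9 = 147/20 → (1941/50, 17/20)
  seg 6: down by d7 = 13 → (1941/50, -243/20)
  seg 7: left by d2 = 13/2 → (808/25, -243/20)
  seg 8: right by d10 = -533/5 → (-1857/25, -243/20)
  seg 9: down by d8 = 27 → (-1857/25, -783/20)
  seg 10: up by d6 = 30 → (-1857/25, -183/20)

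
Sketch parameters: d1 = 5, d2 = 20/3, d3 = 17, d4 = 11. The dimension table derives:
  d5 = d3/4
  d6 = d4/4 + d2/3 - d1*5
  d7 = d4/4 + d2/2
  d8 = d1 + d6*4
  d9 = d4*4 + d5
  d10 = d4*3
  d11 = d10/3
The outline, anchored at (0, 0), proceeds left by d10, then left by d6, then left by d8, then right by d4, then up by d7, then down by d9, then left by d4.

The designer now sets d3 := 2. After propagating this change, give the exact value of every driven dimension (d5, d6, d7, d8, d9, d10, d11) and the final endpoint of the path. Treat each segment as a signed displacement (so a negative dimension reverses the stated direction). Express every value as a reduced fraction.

Apply edit: d3 := 2
  d5 = d3/4 = 1/2
  d6 = d4/4 + d2/3 - d1*5 = -721/36
  d7 = d4/4 + d2/2 = 73/12
  d8 = d1 + d6*4 = -676/9
  d9 = d4*4 + d5 = 89/2
  d10 = d4*3 = 33
  d11 = d10/3 = 11
Walk from origin (0, 0):
  seg 1: left by d10 = 33 → (-33, 0)
  seg 2: left by d6 = -721/36 → (-467/36, 0)
  seg 3: left by d8 = -676/9 → (2237/36, 0)
  seg 4: right by d4 = 11 → (2633/36, 0)
  seg 5: up by d7 = 73/12 → (2633/36, 73/12)
  seg 6: down by d9 = 89/2 → (2633/36, -461/12)
  seg 7: left by d4 = 11 → (2237/36, -461/12)

d5 = 1/2
d6 = -721/36
d7 = 73/12
d8 = -676/9
d9 = 89/2
d10 = 33
d11 = 11
endpoint = (2237/36, -461/12)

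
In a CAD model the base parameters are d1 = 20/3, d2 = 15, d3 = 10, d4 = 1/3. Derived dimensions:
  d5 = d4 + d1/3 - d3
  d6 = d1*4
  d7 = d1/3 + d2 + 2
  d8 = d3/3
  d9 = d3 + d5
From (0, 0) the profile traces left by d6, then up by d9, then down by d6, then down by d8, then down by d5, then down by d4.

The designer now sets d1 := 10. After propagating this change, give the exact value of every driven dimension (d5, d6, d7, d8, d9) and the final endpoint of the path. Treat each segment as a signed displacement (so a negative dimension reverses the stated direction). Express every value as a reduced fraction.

Apply edit: d1 := 10
  d5 = d4 + d1/3 - d3 = -19/3
  d6 = d1*4 = 40
  d7 = d1/3 + d2 + 2 = 61/3
  d8 = d3/3 = 10/3
  d9 = d3 + d5 = 11/3
Walk from origin (0, 0):
  seg 1: left by d6 = 40 → (-40, 0)
  seg 2: up by d9 = 11/3 → (-40, 11/3)
  seg 3: down by d6 = 40 → (-40, -109/3)
  seg 4: down by d8 = 10/3 → (-40, -119/3)
  seg 5: down by d5 = -19/3 → (-40, -100/3)
  seg 6: down by d4 = 1/3 → (-40, -101/3)

d5 = -19/3
d6 = 40
d7 = 61/3
d8 = 10/3
d9 = 11/3
endpoint = (-40, -101/3)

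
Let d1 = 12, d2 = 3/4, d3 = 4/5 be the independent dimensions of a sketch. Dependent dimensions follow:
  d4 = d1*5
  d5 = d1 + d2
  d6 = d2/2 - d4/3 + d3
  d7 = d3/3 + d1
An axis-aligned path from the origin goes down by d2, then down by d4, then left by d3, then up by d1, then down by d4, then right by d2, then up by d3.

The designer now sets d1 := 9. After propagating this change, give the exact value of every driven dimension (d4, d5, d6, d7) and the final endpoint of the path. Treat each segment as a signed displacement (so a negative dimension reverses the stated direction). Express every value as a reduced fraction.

d4 = 45
d5 = 39/4
d6 = -553/40
d7 = 139/15
endpoint = (-1/20, -1619/20)

Apply edit: d1 := 9
  d4 = d1*5 = 45
  d5 = d1 + d2 = 39/4
  d6 = d2/2 - d4/3 + d3 = -553/40
  d7 = d3/3 + d1 = 139/15
Walk from origin (0, 0):
  seg 1: down by d2 = 3/4 → (0, -3/4)
  seg 2: down by d4 = 45 → (0, -183/4)
  seg 3: left by d3 = 4/5 → (-4/5, -183/4)
  seg 4: up by d1 = 9 → (-4/5, -147/4)
  seg 5: down by d4 = 45 → (-4/5, -327/4)
  seg 6: right by d2 = 3/4 → (-1/20, -327/4)
  seg 7: up by d3 = 4/5 → (-1/20, -1619/20)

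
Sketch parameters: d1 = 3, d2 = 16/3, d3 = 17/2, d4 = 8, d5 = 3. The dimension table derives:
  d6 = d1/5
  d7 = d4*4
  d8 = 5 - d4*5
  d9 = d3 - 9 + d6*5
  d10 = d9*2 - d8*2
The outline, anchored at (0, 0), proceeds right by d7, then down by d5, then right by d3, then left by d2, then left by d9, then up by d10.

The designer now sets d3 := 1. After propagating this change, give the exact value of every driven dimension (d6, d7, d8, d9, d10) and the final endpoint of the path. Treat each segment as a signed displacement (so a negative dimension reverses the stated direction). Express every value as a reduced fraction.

d6 = 3/5
d7 = 32
d8 = -35
d9 = -5
d10 = 60
endpoint = (98/3, 57)

Apply edit: d3 := 1
  d6 = d1/5 = 3/5
  d7 = d4*4 = 32
  d8 = 5 - d4*5 = -35
  d9 = d3 - 9 + d6*5 = -5
  d10 = d9*2 - d8*2 = 60
Walk from origin (0, 0):
  seg 1: right by d7 = 32 → (32, 0)
  seg 2: down by d5 = 3 → (32, -3)
  seg 3: right by d3 = 1 → (33, -3)
  seg 4: left by d2 = 16/3 → (83/3, -3)
  seg 5: left by d9 = -5 → (98/3, -3)
  seg 6: up by d10 = 60 → (98/3, 57)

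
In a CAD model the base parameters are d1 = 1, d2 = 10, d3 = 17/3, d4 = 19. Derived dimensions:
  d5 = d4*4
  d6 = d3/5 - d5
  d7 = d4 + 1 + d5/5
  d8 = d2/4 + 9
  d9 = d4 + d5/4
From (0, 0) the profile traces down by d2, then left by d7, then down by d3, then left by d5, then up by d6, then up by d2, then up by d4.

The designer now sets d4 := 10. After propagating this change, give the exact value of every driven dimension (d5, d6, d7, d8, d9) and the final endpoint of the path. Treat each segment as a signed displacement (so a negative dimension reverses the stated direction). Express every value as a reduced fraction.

Apply edit: d4 := 10
  d5 = d4*4 = 40
  d6 = d3/5 - d5 = -583/15
  d7 = d4 + 1 + d5/5 = 19
  d8 = d2/4 + 9 = 23/2
  d9 = d4 + d5/4 = 20
Walk from origin (0, 0):
  seg 1: down by d2 = 10 → (0, -10)
  seg 2: left by d7 = 19 → (-19, -10)
  seg 3: down by d3 = 17/3 → (-19, -47/3)
  seg 4: left by d5 = 40 → (-59, -47/3)
  seg 5: up by d6 = -583/15 → (-59, -818/15)
  seg 6: up by d2 = 10 → (-59, -668/15)
  seg 7: up by d4 = 10 → (-59, -518/15)

d5 = 40
d6 = -583/15
d7 = 19
d8 = 23/2
d9 = 20
endpoint = (-59, -518/15)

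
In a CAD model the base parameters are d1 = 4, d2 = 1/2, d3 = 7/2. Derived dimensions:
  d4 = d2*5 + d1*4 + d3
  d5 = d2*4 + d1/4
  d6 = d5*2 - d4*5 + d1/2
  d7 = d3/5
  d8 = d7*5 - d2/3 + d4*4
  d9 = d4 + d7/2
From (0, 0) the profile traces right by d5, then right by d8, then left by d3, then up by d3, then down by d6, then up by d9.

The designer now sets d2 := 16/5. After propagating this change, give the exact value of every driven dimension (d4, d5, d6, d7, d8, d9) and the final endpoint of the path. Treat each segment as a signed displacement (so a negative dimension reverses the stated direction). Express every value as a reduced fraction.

Apply edit: d2 := 16/5
  d4 = d2*5 + d1*4 + d3 = 71/2
  d5 = d2*4 + d1/4 = 69/5
  d6 = d5*2 - d4*5 + d1/2 = -1479/10
  d7 = d3/5 = 7/10
  d8 = d7*5 - d2/3 + d4*4 = 4333/30
  d9 = d4 + d7/2 = 717/20
Walk from origin (0, 0):
  seg 1: right by d5 = 69/5 → (69/5, 0)
  seg 2: right by d8 = 4333/30 → (4747/30, 0)
  seg 3: left by d3 = 7/2 → (2321/15, 0)
  seg 4: up by d3 = 7/2 → (2321/15, 7/2)
  seg 5: down by d6 = -1479/10 → (2321/15, 757/5)
  seg 6: up by d9 = 717/20 → (2321/15, 749/4)

d4 = 71/2
d5 = 69/5
d6 = -1479/10
d7 = 7/10
d8 = 4333/30
d9 = 717/20
endpoint = (2321/15, 749/4)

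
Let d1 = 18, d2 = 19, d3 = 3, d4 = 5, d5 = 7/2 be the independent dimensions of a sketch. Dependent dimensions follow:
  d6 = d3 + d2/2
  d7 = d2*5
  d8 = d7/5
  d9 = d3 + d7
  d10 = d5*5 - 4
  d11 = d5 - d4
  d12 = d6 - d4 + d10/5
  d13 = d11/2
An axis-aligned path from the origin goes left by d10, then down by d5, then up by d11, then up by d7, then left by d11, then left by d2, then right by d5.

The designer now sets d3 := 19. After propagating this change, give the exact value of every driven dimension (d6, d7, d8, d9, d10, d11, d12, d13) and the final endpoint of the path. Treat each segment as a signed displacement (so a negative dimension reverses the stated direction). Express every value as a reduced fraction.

Apply edit: d3 := 19
  d6 = d3 + d2/2 = 57/2
  d7 = d2*5 = 95
  d8 = d7/5 = 19
  d9 = d3 + d7 = 114
  d10 = d5*5 - 4 = 27/2
  d11 = d5 - d4 = -3/2
  d12 = d6 - d4 + d10/5 = 131/5
  d13 = d11/2 = -3/4
Walk from origin (0, 0):
  seg 1: left by d10 = 27/2 → (-27/2, 0)
  seg 2: down by d5 = 7/2 → (-27/2, -7/2)
  seg 3: up by d11 = -3/2 → (-27/2, -5)
  seg 4: up by d7 = 95 → (-27/2, 90)
  seg 5: left by d11 = -3/2 → (-12, 90)
  seg 6: left by d2 = 19 → (-31, 90)
  seg 7: right by d5 = 7/2 → (-55/2, 90)

d6 = 57/2
d7 = 95
d8 = 19
d9 = 114
d10 = 27/2
d11 = -3/2
d12 = 131/5
d13 = -3/4
endpoint = (-55/2, 90)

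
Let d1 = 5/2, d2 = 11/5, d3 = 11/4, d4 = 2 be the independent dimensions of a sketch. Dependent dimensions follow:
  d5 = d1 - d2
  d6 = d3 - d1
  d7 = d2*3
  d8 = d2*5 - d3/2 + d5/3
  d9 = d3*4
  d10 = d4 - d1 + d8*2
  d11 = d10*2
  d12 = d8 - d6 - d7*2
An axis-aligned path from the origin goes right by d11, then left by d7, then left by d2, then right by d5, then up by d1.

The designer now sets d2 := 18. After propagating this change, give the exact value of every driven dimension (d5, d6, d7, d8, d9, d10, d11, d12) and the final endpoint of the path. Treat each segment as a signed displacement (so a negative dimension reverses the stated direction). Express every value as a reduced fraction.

d5 = -31/2
d6 = 1/4
d7 = 54
d8 = 2003/24
d9 = 11
d10 = 1997/12
d11 = 1997/6
d12 = -595/24
endpoint = (736/3, 5/2)

Apply edit: d2 := 18
  d5 = d1 - d2 = -31/2
  d6 = d3 - d1 = 1/4
  d7 = d2*3 = 54
  d8 = d2*5 - d3/2 + d5/3 = 2003/24
  d9 = d3*4 = 11
  d10 = d4 - d1 + d8*2 = 1997/12
  d11 = d10*2 = 1997/6
  d12 = d8 - d6 - d7*2 = -595/24
Walk from origin (0, 0):
  seg 1: right by d11 = 1997/6 → (1997/6, 0)
  seg 2: left by d7 = 54 → (1673/6, 0)
  seg 3: left by d2 = 18 → (1565/6, 0)
  seg 4: right by d5 = -31/2 → (736/3, 0)
  seg 5: up by d1 = 5/2 → (736/3, 5/2)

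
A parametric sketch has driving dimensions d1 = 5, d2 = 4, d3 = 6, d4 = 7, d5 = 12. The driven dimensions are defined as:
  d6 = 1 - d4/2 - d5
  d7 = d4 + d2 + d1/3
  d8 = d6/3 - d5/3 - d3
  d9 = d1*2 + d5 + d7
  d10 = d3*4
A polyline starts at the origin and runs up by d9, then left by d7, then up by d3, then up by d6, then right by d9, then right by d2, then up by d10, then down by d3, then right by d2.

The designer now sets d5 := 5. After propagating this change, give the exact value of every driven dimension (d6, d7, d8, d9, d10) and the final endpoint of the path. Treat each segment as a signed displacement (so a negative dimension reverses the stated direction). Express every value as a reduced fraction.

d6 = -15/2
d7 = 38/3
d8 = -61/6
d9 = 83/3
d10 = 24
endpoint = (23, 265/6)

Apply edit: d5 := 5
  d6 = 1 - d4/2 - d5 = -15/2
  d7 = d4 + d2 + d1/3 = 38/3
  d8 = d6/3 - d5/3 - d3 = -61/6
  d9 = d1*2 + d5 + d7 = 83/3
  d10 = d3*4 = 24
Walk from origin (0, 0):
  seg 1: up by d9 = 83/3 → (0, 83/3)
  seg 2: left by d7 = 38/3 → (-38/3, 83/3)
  seg 3: up by d3 = 6 → (-38/3, 101/3)
  seg 4: up by d6 = -15/2 → (-38/3, 157/6)
  seg 5: right by d9 = 83/3 → (15, 157/6)
  seg 6: right by d2 = 4 → (19, 157/6)
  seg 7: up by d10 = 24 → (19, 301/6)
  seg 8: down by d3 = 6 → (19, 265/6)
  seg 9: right by d2 = 4 → (23, 265/6)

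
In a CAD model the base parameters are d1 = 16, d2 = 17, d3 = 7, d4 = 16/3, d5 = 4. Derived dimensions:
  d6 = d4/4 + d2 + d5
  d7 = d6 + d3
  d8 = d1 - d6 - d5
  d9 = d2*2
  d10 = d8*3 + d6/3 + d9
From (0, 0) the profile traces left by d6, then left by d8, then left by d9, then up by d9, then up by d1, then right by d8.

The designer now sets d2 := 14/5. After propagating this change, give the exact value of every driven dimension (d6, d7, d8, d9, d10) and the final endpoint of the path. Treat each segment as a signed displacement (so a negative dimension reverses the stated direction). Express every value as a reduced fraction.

d6 = 122/15
d7 = 227/15
d8 = 58/15
d9 = 28/5
d10 = 896/45
endpoint = (-206/15, 108/5)

Apply edit: d2 := 14/5
  d6 = d4/4 + d2 + d5 = 122/15
  d7 = d6 + d3 = 227/15
  d8 = d1 - d6 - d5 = 58/15
  d9 = d2*2 = 28/5
  d10 = d8*3 + d6/3 + d9 = 896/45
Walk from origin (0, 0):
  seg 1: left by d6 = 122/15 → (-122/15, 0)
  seg 2: left by d8 = 58/15 → (-12, 0)
  seg 3: left by d9 = 28/5 → (-88/5, 0)
  seg 4: up by d9 = 28/5 → (-88/5, 28/5)
  seg 5: up by d1 = 16 → (-88/5, 108/5)
  seg 6: right by d8 = 58/15 → (-206/15, 108/5)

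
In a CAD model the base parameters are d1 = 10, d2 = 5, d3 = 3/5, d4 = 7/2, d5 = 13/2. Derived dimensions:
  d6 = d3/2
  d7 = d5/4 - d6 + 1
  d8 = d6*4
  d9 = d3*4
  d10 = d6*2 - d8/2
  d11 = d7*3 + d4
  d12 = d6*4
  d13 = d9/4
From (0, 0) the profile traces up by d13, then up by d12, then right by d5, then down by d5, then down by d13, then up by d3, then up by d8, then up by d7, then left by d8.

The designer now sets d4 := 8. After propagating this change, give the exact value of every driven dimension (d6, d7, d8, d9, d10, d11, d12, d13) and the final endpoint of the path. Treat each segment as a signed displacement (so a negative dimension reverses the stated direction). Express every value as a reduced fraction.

d6 = 3/10
d7 = 93/40
d8 = 6/5
d9 = 12/5
d10 = 0
d11 = 599/40
d12 = 6/5
d13 = 3/5
endpoint = (53/10, -47/40)

Apply edit: d4 := 8
  d6 = d3/2 = 3/10
  d7 = d5/4 - d6 + 1 = 93/40
  d8 = d6*4 = 6/5
  d9 = d3*4 = 12/5
  d10 = d6*2 - d8/2 = 0
  d11 = d7*3 + d4 = 599/40
  d12 = d6*4 = 6/5
  d13 = d9/4 = 3/5
Walk from origin (0, 0):
  seg 1: up by d13 = 3/5 → (0, 3/5)
  seg 2: up by d12 = 6/5 → (0, 9/5)
  seg 3: right by d5 = 13/2 → (13/2, 9/5)
  seg 4: down by d5 = 13/2 → (13/2, -47/10)
  seg 5: down by d13 = 3/5 → (13/2, -53/10)
  seg 6: up by d3 = 3/5 → (13/2, -47/10)
  seg 7: up by d8 = 6/5 → (13/2, -7/2)
  seg 8: up by d7 = 93/40 → (13/2, -47/40)
  seg 9: left by d8 = 6/5 → (53/10, -47/40)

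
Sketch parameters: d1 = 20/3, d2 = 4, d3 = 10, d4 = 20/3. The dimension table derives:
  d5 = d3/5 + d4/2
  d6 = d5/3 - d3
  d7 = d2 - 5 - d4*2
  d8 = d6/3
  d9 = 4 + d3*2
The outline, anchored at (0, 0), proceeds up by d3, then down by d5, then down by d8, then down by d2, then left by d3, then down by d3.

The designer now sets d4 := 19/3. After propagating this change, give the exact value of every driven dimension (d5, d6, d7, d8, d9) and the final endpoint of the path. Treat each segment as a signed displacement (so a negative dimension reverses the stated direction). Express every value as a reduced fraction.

Apply edit: d4 := 19/3
  d5 = d3/5 + d4/2 = 31/6
  d6 = d5/3 - d3 = -149/18
  d7 = d2 - 5 - d4*2 = -41/3
  d8 = d6/3 = -149/54
  d9 = 4 + d3*2 = 24
Walk from origin (0, 0):
  seg 1: up by d3 = 10 → (0, 10)
  seg 2: down by d5 = 31/6 → (0, 29/6)
  seg 3: down by d8 = -149/54 → (0, 205/27)
  seg 4: down by d2 = 4 → (0, 97/27)
  seg 5: left by d3 = 10 → (-10, 97/27)
  seg 6: down by d3 = 10 → (-10, -173/27)

d5 = 31/6
d6 = -149/18
d7 = -41/3
d8 = -149/54
d9 = 24
endpoint = (-10, -173/27)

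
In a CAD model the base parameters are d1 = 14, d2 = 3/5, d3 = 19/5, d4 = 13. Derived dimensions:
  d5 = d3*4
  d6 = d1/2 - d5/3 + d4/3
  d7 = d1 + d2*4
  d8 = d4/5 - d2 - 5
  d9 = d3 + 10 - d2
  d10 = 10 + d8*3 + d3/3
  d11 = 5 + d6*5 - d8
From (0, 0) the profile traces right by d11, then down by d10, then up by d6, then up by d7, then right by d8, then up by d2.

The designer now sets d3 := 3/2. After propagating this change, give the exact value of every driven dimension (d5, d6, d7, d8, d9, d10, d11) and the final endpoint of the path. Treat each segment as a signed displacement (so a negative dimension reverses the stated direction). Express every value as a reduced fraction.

d5 = 6
d6 = 28/3
d7 = 82/5
d8 = -3
d9 = 109/10
d10 = 3/2
d11 = 164/3
endpoint = (155/3, 149/6)

Apply edit: d3 := 3/2
  d5 = d3*4 = 6
  d6 = d1/2 - d5/3 + d4/3 = 28/3
  d7 = d1 + d2*4 = 82/5
  d8 = d4/5 - d2 - 5 = -3
  d9 = d3 + 10 - d2 = 109/10
  d10 = 10 + d8*3 + d3/3 = 3/2
  d11 = 5 + d6*5 - d8 = 164/3
Walk from origin (0, 0):
  seg 1: right by d11 = 164/3 → (164/3, 0)
  seg 2: down by d10 = 3/2 → (164/3, -3/2)
  seg 3: up by d6 = 28/3 → (164/3, 47/6)
  seg 4: up by d7 = 82/5 → (164/3, 727/30)
  seg 5: right by d8 = -3 → (155/3, 727/30)
  seg 6: up by d2 = 3/5 → (155/3, 149/6)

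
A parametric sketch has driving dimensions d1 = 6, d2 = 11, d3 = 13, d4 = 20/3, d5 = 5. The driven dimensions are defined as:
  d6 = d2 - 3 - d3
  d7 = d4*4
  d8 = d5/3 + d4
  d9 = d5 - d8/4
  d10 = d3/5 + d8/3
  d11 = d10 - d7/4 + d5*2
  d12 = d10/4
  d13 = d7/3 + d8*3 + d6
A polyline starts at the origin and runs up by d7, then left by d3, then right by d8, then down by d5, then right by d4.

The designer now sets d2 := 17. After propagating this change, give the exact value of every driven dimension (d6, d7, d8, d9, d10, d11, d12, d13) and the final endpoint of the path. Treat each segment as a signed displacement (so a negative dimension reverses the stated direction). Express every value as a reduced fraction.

Apply edit: d2 := 17
  d6 = d2 - 3 - d3 = 1
  d7 = d4*4 = 80/3
  d8 = d5/3 + d4 = 25/3
  d9 = d5 - d8/4 = 35/12
  d10 = d3/5 + d8/3 = 242/45
  d11 = d10 - d7/4 + d5*2 = 392/45
  d12 = d10/4 = 121/90
  d13 = d7/3 + d8*3 + d6 = 314/9
Walk from origin (0, 0):
  seg 1: up by d7 = 80/3 → (0, 80/3)
  seg 2: left by d3 = 13 → (-13, 80/3)
  seg 3: right by d8 = 25/3 → (-14/3, 80/3)
  seg 4: down by d5 = 5 → (-14/3, 65/3)
  seg 5: right by d4 = 20/3 → (2, 65/3)

d6 = 1
d7 = 80/3
d8 = 25/3
d9 = 35/12
d10 = 242/45
d11 = 392/45
d12 = 121/90
d13 = 314/9
endpoint = (2, 65/3)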